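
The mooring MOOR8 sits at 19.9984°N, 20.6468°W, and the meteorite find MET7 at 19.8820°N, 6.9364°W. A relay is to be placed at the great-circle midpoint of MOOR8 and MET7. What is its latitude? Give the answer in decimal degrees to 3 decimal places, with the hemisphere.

Bx = cos φ₂ cos Δλ = 0.913600,  By = cos φ₂ sin Δλ = 0.222887
φₘ = atan2(sin φ₁ + sin φ₂, √((cos φ₁ + Bx)² + By²)) = 20.07235°
λₘ = λ₁ + atan2(By, cos φ₁ + Bx) = -13.78906°

20.072°N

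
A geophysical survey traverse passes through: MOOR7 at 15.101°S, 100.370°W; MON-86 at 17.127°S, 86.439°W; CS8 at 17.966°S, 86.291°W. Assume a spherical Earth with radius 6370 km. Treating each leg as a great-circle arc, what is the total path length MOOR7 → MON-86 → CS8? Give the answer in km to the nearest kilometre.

1599 km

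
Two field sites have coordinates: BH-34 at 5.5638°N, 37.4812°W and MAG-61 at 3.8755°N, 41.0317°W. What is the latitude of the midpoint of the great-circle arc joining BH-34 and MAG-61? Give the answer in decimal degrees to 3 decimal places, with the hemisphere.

Bx = cos φ₂ cos Δλ = 0.995798,  By = cos φ₂ sin Δλ = -0.061787
φₘ = atan2(sin φ₁ + sin φ₂, √((cos φ₁ + Bx)² + By²)) = 4.72191°
λₘ = λ₁ + atan2(By, cos φ₁ + Bx) = -39.25861°

4.722°N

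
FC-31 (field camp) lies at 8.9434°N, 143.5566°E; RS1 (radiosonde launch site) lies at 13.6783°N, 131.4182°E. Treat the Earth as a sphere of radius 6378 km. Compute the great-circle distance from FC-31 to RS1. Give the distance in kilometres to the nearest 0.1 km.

1425.5 km

Δφ = 4.7349°,  Δλ = -12.1384°
a = sin²(Δφ/2) + cos φ₁ cos φ₂ sin²(Δλ/2) = 0.012436
c = 2·arcsin(√a) = 0.223498 rad = 12.8055°
d = R·c = 6378 × 0.223498 = 1425.5 km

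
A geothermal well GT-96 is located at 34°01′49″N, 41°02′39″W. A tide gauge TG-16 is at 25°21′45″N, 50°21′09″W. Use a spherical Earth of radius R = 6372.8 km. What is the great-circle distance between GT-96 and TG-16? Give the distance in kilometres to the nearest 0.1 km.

1317.1 km

GT-96: φ = +34.03028°, λ = -41.04417°
TG-16: φ = +25.36250°, λ = -50.35250°
Δφ = -8.6678°,  Δλ = -9.3083°
a = sin²(Δφ/2) + cos φ₁ cos φ₂ sin²(Δλ/2) = 0.010641
c = 2·arcsin(√a) = 0.206679 rad = 11.8418°
d = R·c = 6372.8 × 0.206679 = 1317.1 km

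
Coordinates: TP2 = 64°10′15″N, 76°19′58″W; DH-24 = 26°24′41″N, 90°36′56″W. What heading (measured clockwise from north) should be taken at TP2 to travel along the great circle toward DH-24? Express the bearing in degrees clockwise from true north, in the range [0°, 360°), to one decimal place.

TP2: φ = +64.17083°, λ = -76.33278°
DH-24: φ = +26.41139°, λ = -90.61556°
Δλ = -14.2828°
y = sin Δλ · cos φ₂ = -0.220957
x = cos φ₁ sin φ₂ − sin φ₁ cos φ₂ cos Δλ = -0.587430
θ = atan2(y, x) = -159.3866° → 200.6134° (mod 360°)

200.6°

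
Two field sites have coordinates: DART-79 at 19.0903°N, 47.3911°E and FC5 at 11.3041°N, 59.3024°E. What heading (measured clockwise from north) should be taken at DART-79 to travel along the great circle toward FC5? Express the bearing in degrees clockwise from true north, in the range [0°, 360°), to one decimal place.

Δλ = 11.9113°
y = sin Δλ · cos φ₂ = 0.202393
x = cos φ₁ sin φ₂ − sin φ₁ cos φ₂ cos Δλ = -0.128571
θ = atan2(y, x) = 122.4260° → 122.4260° (mod 360°)

122.4°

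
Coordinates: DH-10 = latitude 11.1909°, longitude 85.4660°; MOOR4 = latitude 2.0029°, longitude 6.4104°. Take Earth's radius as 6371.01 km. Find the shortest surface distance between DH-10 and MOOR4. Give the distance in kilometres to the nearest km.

Δφ = -9.1880°,  Δλ = -79.0556°
a = sin²(Δφ/2) + cos φ₁ cos φ₂ sin²(Δλ/2) = 0.403542
c = 2·arcsin(√a) = 1.376664 rad = 78.8770°
d = R·c = 6371.01 × 1.376664 = 8770.7 km

8771 km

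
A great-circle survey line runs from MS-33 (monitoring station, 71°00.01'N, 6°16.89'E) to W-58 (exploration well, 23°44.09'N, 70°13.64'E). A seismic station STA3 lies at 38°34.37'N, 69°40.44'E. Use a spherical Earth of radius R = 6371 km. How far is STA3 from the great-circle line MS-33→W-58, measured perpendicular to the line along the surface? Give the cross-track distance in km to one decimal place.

510.7 km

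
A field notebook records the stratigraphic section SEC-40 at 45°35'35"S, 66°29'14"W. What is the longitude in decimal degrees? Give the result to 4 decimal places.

66.4872°W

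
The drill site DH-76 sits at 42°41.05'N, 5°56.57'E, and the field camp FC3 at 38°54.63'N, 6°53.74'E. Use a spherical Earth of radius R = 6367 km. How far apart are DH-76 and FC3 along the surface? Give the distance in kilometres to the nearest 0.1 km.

DH-76: φ = +42.68417°, λ = +5.94283°
FC3: φ = +38.91050°, λ = +6.89567°
Δφ = -3.7737°,  Δλ = 0.9528°
a = sin²(Δφ/2) + cos φ₁ cos φ₂ sin²(Δλ/2) = 0.001124
c = 2·arcsin(√a) = 0.067054 rad = 3.8419°
d = R·c = 6367 × 0.067054 = 426.9 km

426.9 km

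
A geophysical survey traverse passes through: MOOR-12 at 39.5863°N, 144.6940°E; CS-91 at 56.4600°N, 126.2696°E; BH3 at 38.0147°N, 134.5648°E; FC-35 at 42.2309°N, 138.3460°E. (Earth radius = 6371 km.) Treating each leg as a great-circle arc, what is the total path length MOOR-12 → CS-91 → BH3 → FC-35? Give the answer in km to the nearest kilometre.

MOOR-12→CS-91: c = 0.362197 rad, d = 2307.56 km
CS-91→BH3: c = 0.336028 rad, d = 2140.83 km
BH3→FC-35: c = 0.089205 rad, d = 568.33 km
Total = 2307.56 + 2140.83 + 568.33 = 5016.71 km

5017 km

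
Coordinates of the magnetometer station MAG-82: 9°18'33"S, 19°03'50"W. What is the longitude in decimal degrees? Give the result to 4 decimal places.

19.0639°W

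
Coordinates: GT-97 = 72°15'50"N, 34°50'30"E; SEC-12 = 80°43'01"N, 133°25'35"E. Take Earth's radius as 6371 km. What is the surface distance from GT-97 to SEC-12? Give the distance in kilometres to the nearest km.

GT-97: φ = +72.26389°, λ = +34.84167°
SEC-12: φ = +80.71694°, λ = +133.42639°
Δφ = 8.4531°,  Δλ = 98.5847°
a = sin²(Δφ/2) + cos φ₁ cos φ₂ sin²(Δλ/2) = 0.033670
c = 2·arcsin(√a) = 0.369078 rad = 21.1466°
d = R·c = 6371 × 0.369078 = 2351.4 km

2351 km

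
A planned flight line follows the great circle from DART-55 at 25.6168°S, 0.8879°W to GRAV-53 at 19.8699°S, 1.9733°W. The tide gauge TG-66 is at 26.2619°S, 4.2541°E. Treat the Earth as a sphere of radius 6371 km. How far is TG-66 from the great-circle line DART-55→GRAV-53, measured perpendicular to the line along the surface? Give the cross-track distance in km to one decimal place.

490.3 km

δ₁₃ = central angle DART-55→TG-66 = 0.081479 rad  (haversine)
θ₁₃ = bearing DART-55→TG-66 = 99.062°,  θ₁₂ = bearing DART-55→GRAV-53 = 349.905°
dₓₜ = R·arcsin(sin δ₁₃ · sin(θ₁₃ − θ₁₂)) = 6371·arcsin(0.08139·sin(-250.843°)) = 490.300 km
|dₓₜ| = 490.300 km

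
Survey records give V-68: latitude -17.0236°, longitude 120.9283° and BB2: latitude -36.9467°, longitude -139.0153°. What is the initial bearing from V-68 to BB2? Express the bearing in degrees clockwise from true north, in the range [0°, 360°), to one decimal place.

128.0°

Δλ = 100.0564°
y = sin Δλ · cos φ₂ = 0.786916
x = cos φ₁ sin φ₂ − sin φ₁ cos φ₂ cos Δλ = -0.615592
θ = atan2(y, x) = 128.0355° → 128.0355° (mod 360°)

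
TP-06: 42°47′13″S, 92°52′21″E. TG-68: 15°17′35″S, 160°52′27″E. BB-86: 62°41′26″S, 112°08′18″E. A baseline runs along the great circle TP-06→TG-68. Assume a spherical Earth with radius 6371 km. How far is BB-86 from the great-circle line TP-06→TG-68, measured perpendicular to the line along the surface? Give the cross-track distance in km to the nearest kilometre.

TP-06: φ = -42.78694°, λ = +92.87250°
TG-68: φ = -15.29306°, λ = +160.87417°
BB-86: φ = -62.69056°, λ = +112.13833°
δ₁₃ = central angle TP-06→BB-86 = 0.399101 rad  (haversine)
θ₁₃ = bearing TP-06→BB-86 = 157.073°,  θ₁₂ = bearing TP-06→TG-68 = 86.681°
dₓₜ = R·arcsin(sin δ₁₃ · sin(θ₁₃ − θ₁₂)) = 6371·arcsin(0.38859·sin(70.392°)) = 2387.640 km
|dₓₜ| = 2387.640 km

2388 km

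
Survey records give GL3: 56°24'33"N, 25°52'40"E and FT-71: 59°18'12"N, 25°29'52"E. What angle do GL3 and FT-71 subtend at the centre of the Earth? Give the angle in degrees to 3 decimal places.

GL3: φ = +56.40917°, λ = +25.87778°
FT-71: φ = +59.30333°, λ = +25.49778°
Δφ = 2.8942°,  Δλ = -0.3800°
a = sin²(Δφ/2) + cos φ₁ cos φ₂ sin²(Δλ/2) = 0.000641
c = 2·arcsin(√a) = 0.050636 rad = 2.9012°

2.901°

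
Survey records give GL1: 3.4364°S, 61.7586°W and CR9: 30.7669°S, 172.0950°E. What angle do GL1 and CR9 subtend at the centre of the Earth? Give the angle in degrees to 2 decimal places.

118.38°

Δφ = -27.3305°,  Δλ = -126.1464°
a = sin²(Δφ/2) + cos φ₁ cos φ₂ sin²(Δλ/2) = 0.737629
c = 2·arcsin(√a) = 2.066054 rad = 118.3762°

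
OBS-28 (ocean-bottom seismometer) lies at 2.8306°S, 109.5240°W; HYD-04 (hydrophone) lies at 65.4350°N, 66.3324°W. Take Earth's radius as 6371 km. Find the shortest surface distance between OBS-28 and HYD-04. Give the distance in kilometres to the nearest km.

Δφ = 68.2656°,  Δλ = 43.1916°
a = sin²(Δφ/2) + cos φ₁ cos φ₂ sin²(Δλ/2) = 0.371095
c = 2·arcsin(√a) = 1.310042 rad = 75.0599°
d = R·c = 6371 × 1.310042 = 8346.3 km

8346 km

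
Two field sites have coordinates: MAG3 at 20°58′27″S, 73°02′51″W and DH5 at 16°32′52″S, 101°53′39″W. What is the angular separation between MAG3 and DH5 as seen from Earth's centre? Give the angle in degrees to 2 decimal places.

27.63°

MAG3: φ = -20.97417°, λ = -73.04750°
DH5: φ = -16.54778°, λ = -101.89417°
Δφ = 4.4264°,  Δλ = -28.8467°
a = sin²(Δφ/2) + cos φ₁ cos φ₂ sin²(Δλ/2) = 0.057024
c = 2·arcsin(√a) = 0.482254 rad = 27.6311°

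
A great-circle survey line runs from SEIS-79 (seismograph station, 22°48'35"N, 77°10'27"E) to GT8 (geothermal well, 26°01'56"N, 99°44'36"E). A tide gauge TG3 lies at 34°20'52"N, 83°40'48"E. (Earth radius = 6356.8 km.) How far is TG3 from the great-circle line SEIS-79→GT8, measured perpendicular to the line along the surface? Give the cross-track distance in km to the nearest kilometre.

SEIS-79: φ = +22.80972°, λ = +77.17417°
GT8: φ = +26.03222°, λ = +99.74333°
TG3: φ = +34.34778°, λ = +83.68000°
δ₁₃ = central angle SEIS-79→TG3 = 0.224565 rad  (haversine)
θ₁₃ = bearing SEIS-79→TG3 = 24.840°,  θ₁₂ = bearing SEIS-79→GT8 = 76.485°
dₓₜ = R·arcsin(sin δ₁₃ · sin(θ₁₃ − θ₁₂)) = 6356.8·arcsin(0.22268·sin(-51.644°)) = -1115.755 km
|dₓₜ| = 1115.755 km

1116 km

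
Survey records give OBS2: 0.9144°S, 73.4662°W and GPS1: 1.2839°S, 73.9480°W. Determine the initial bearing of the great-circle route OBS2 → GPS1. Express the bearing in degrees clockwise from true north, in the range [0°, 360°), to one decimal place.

Δλ = -0.4818°
y = sin Δλ · cos φ₂ = -0.008407
x = cos φ₁ sin φ₂ − sin φ₁ cos φ₂ cos Δλ = -0.006450
θ = atan2(y, x) = -127.4947° → 232.5053° (mod 360°)

232.5°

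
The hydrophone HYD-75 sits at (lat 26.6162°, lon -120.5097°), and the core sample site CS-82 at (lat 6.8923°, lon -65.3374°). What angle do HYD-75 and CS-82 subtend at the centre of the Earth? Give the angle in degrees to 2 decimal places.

55.90°

Δφ = -19.7239°,  Δλ = 55.1723°
a = sin²(Δφ/2) + cos φ₁ cos φ₂ sin²(Δλ/2) = 0.219669
c = 2·arcsin(√a) = 0.975612 rad = 55.8984°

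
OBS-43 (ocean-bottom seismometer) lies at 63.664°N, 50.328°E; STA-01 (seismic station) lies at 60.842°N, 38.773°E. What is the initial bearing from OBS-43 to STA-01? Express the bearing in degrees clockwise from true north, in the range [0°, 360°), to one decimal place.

247.5°

Δλ = -11.5550°
y = sin Δλ · cos φ₂ = -0.097594
x = cos φ₁ sin φ₂ − sin φ₁ cos φ₂ cos Δλ = -0.040384
θ = atan2(y, x) = -112.4793° → 247.5207° (mod 360°)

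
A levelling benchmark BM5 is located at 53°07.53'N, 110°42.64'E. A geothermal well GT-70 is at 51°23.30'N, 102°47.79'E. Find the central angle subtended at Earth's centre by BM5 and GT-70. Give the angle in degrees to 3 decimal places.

5.143°

BM5: φ = +53.12550°, λ = +110.71067°
GT-70: φ = +51.38833°, λ = +102.79650°
Δφ = -1.7372°,  Δλ = -7.9142°
a = sin²(Δφ/2) + cos φ₁ cos φ₂ sin²(Δλ/2) = 0.002013
c = 2·arcsin(√a) = 0.089765 rad = 5.1432°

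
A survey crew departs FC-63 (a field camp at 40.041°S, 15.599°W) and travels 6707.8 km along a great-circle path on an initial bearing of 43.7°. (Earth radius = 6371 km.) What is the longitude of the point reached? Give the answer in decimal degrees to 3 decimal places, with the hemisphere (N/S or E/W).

21.871°E

δ = d/R = 6707.8/6371 = 1.052865 rad
φ₂ = arcsin(sin φ₁ cos δ + cos φ₁ sin δ cos θ)
   = arcsin(-0.64334·0.49508 + 0.76558·0.86884·0.72297) = 9.34586°
λ₂ = λ₁ + atan2(sin θ sin δ cos φ₁, cos δ − sin φ₁ sin φ₂) = 21.87092°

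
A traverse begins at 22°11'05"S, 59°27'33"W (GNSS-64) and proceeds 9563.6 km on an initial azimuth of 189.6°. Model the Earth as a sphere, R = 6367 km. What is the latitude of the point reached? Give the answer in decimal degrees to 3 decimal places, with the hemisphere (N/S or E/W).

69.518°S

GNSS-64: φ = -22.18472°, λ = -59.45917°
δ = d/R = 9563.6/6367 = 1.502057 rad
φ₂ = arcsin(sin φ₁ cos δ + cos φ₁ sin δ cos θ)
   = arcsin(-0.37759·0.06868 + 0.92597·0.99764·-0.98600) = -69.51811°
λ₂ = λ₁ + atan2(sin θ sin δ cos φ₁, cos δ − sin φ₁ sin φ₂) = 148.93127°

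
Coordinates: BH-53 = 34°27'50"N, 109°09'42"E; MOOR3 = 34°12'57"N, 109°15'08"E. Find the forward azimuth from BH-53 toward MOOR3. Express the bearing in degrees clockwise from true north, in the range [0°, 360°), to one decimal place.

163.2°

BH-53: φ = +34.46389°, λ = +109.16167°
MOOR3: φ = +34.21583°, λ = +109.25222°
Δλ = 0.0906°
y = sin Δλ · cos φ₂ = 0.001307
x = cos φ₁ sin φ₂ − sin φ₁ cos φ₂ cos Δλ = -0.004329
θ = atan2(y, x) = 163.1999° → 163.1999° (mod 360°)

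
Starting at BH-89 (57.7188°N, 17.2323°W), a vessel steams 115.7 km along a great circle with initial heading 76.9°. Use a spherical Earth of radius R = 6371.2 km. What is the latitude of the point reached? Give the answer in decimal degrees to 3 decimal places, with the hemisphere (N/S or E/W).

δ = d/R = 115.7/6371.2 = 0.018160 rad
φ₂ = arcsin(sin φ₁ cos δ + cos φ₁ sin δ cos θ)
   = arcsin(0.84544·0.99984 + 0.53407·0.01816·0.22665) = 57.94034°
λ₂ = λ₁ + atan2(sin θ sin δ cos φ₁, cos δ − sin φ₁ sin φ₂) = -15.32286°

57.940°N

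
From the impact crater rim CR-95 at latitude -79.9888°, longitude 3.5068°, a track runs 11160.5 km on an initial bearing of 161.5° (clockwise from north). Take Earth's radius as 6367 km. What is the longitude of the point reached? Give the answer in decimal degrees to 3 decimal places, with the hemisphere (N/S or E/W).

165.321°E

δ = d/R = 11160.5/6367 = 1.752866 rad
φ₂ = arcsin(sin φ₁ cos δ + cos φ₁ sin δ cos θ)
   = arcsin(-0.98477·-0.18107 + 0.17384·0.98347·-0.94832) = 0.92689°
λ₂ = λ₁ + atan2(sin θ sin δ cos φ₁, cos δ − sin φ₁ sin φ₂) = 165.32092°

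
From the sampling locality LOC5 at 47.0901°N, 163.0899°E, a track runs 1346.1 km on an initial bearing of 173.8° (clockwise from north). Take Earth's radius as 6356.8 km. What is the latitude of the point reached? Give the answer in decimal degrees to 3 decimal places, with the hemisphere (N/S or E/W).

35.016°N

δ = d/R = 1346.1/6356.8 = 0.211757 rad
φ₂ = arcsin(sin φ₁ cos δ + cos φ₁ sin δ cos θ)
   = arcsin(0.73243·0.97766 + 0.68085·0.21018·-0.99415) = 35.01582°
λ₂ = λ₁ + atan2(sin θ sin δ cos φ₁, cos δ − sin φ₁ sin φ₂) = 164.67811°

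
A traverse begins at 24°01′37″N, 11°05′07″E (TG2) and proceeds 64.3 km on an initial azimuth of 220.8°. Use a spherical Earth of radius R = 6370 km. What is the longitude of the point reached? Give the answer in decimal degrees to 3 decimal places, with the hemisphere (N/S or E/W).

TG2: φ = +24.02694°, λ = +11.08528°
δ = d/R = 64.3/6370 = 0.010094 rad
φ₂ = arcsin(sin φ₁ cos δ + cos φ₁ sin δ cos θ)
   = arcsin(0.40717·0.99995 + 0.91335·0.01009·-0.75700) = 23.58858°
λ₂ = λ₁ + atan2(sin θ sin δ cos φ₁, cos δ − sin φ₁ sin φ₂) = 10.67292°

10.673°E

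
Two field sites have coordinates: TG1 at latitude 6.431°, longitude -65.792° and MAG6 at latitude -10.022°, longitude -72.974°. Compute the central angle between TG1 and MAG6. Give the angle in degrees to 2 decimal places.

17.94°

Δφ = -16.4530°,  Δλ = -7.1820°
a = sin²(Δφ/2) + cos φ₁ cos φ₂ sin²(Δλ/2) = 0.024313
c = 2·arcsin(√a) = 0.313128 rad = 17.9409°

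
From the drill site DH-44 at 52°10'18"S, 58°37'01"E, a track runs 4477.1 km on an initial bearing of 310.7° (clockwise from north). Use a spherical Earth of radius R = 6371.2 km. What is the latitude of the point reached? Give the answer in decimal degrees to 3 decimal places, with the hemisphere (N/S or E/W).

DH-44: φ = -52.17167°, λ = +58.61694°
δ = d/R = 4477.1/6371.2 = 0.702709 rad
φ₂ = arcsin(sin φ₁ cos δ + cos φ₁ sin δ cos θ)
   = arcsin(-0.78985·0.76309 + 0.61330·0.64629·0.65210) = -20.13671°
λ₂ = λ₁ + atan2(sin θ sin δ cos φ₁, cos δ − sin φ₁ sin φ₂) = 27.15899°

20.137°S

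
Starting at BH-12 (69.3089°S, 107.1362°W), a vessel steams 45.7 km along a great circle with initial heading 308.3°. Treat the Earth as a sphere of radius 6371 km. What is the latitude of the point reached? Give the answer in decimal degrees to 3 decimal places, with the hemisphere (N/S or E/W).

δ = d/R = 45.7/6371 = 0.007173 rad
φ₂ = arcsin(sin φ₁ cos δ + cos φ₁ sin δ cos θ)
   = arcsin(-0.93550·0.99997 + 0.35333·0.00717·0.61978) = -69.05180°
λ₂ = λ₁ + atan2(sin θ sin δ cos φ₁, cos δ − sin φ₁ sin φ₂) = -108.03837°

69.052°S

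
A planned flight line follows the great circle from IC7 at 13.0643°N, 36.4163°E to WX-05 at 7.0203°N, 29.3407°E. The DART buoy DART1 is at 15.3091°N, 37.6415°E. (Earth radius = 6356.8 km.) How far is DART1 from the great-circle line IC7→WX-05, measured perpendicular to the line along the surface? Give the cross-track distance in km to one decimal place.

δ₁₃ = central angle IC7→DART1 = 0.044325 rad  (haversine)
θ₁₃ = bearing IC7→DART1 = 27.738°,  θ₁₂ = bearing IC7→WX-05 = 229.726°
dₓₜ = R·arcsin(sin δ₁₃ · sin(θ₁₃ − θ₁₂)) = 6356.8·arcsin(0.04431·sin(-201.989°)) = 105.470 km
|dₓₜ| = 105.470 km

105.5 km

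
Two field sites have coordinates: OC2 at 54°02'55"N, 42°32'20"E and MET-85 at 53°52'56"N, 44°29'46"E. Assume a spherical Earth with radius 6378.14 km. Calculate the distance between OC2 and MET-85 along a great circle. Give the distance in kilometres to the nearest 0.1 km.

129.5 km

OC2: φ = +54.04861°, λ = +42.53889°
MET-85: φ = +53.88222°, λ = +44.49611°
Δφ = -0.1664°,  Δλ = 1.9572°
a = sin²(Δφ/2) + cos φ₁ cos φ₂ sin²(Δλ/2) = 0.000103
c = 2·arcsin(√a) = 0.020303 rad = 1.1633°
d = R·c = 6378.14 × 0.020303 = 129.5 km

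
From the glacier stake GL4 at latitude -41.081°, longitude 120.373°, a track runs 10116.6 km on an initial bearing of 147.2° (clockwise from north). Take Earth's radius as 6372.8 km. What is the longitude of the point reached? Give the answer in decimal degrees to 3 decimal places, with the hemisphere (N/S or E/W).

δ = d/R = 10116.6/6372.8 = 1.587465 rad
φ₂ = arcsin(sin φ₁ cos δ + cos φ₁ sin δ cos θ)
   = arcsin(-0.65713·-0.01667 + 0.75378·0.99986·-0.84057) = -38.50348°
λ₂ = λ₁ + atan2(sin θ sin δ cos φ₁, cos δ − sin φ₁ sin φ₂) = -103.42520°

103.425°W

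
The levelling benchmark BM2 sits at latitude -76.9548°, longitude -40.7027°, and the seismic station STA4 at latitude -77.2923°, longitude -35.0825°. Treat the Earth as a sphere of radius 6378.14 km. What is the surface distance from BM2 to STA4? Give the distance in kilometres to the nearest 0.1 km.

144.3 km

Δφ = -0.3375°,  Δλ = 5.6202°
a = sin²(Δφ/2) + cos φ₁ cos φ₂ sin²(Δλ/2) = 0.000128
c = 2·arcsin(√a) = 0.022629 rad = 1.2966°
d = R·c = 6378.14 × 0.022629 = 144.3 km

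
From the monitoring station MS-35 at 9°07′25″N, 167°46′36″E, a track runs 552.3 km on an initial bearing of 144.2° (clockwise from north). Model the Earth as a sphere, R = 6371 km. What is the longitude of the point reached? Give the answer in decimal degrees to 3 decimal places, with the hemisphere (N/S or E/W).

MS-35: φ = +9.12361°, λ = +167.77667°
δ = d/R = 552.3/6371 = 0.086690 rad
φ₂ = arcsin(sin φ₁ cos δ + cos φ₁ sin δ cos θ)
   = arcsin(0.15856·0.99624 + 0.98735·0.08658·-0.81106) = 5.08509°
λ₂ = λ₁ + atan2(sin θ sin δ cos φ₁, cos δ − sin φ₁ sin φ₂) = 170.69121°

170.691°E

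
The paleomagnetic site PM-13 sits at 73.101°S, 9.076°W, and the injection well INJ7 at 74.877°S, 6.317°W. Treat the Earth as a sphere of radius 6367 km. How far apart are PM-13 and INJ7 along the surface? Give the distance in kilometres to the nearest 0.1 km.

Δφ = -1.7760°,  Δλ = 2.7590°
a = sin²(Δφ/2) + cos φ₁ cos φ₂ sin²(Δλ/2) = 0.000284
c = 2·arcsin(√a) = 0.033714 rad = 1.9317°
d = R·c = 6367 × 0.033714 = 214.7 km

214.7 km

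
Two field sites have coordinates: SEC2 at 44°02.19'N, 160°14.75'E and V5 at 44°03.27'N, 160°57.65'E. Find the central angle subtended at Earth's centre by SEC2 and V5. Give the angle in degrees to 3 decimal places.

SEC2: φ = +44.03650°, λ = +160.24583°
V5: φ = +44.05450°, λ = +160.96083°
Δφ = 0.0180°,  Δλ = 0.7150°
a = sin²(Δφ/2) + cos φ₁ cos φ₂ sin²(Δλ/2) = 0.000020
c = 2·arcsin(√a) = 0.008975 rad = 0.5142°

0.514°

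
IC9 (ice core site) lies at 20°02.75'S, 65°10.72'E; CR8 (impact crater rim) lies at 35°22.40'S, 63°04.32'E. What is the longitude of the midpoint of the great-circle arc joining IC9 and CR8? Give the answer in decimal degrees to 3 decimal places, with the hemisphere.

64.200°E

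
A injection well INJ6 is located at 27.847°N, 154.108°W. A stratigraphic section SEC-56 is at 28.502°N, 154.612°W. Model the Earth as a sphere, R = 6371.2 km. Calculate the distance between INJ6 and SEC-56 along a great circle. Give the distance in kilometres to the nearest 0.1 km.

88.0 km

Δφ = 0.6550°,  Δλ = -0.5040°
a = sin²(Δφ/2) + cos φ₁ cos φ₂ sin²(Δλ/2) = 0.000048
c = 2·arcsin(√a) = 0.013814 rad = 0.7915°
d = R·c = 6371.2 × 0.013814 = 88.0 km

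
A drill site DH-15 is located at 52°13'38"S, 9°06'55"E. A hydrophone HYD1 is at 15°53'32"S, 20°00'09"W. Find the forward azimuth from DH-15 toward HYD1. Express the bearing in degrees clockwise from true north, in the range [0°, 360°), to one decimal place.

316.7°

DH-15: φ = -52.22722°, λ = +9.11528°
HYD1: φ = -15.89222°, λ = -20.00250°
Δλ = -29.1178°
y = sin Δλ · cos φ₂ = -0.468008
x = cos φ₁ sin φ₂ − sin φ₁ cos φ₂ cos Δλ = 0.496428
θ = atan2(y, x) = -43.3121° → 316.6879° (mod 360°)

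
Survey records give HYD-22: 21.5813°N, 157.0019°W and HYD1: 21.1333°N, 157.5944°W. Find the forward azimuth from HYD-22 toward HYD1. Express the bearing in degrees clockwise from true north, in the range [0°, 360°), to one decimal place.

Δλ = -0.5925°
y = sin Δλ · cos φ₂ = -0.009645
x = cos φ₁ sin φ₂ − sin φ₁ cos φ₂ cos Δλ = -0.007801
θ = atan2(y, x) = -128.9639° → 231.0361° (mod 360°)

231.0°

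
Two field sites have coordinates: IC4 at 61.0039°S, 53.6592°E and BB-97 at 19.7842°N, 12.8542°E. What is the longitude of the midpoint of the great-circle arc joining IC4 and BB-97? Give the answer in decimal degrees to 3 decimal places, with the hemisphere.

26.469°E

Bx = cos φ₂ cos Δλ = 0.712259,  By = cos φ₂ sin Δλ = -0.614914
φₘ = atan2(sin φ₁ + sin φ₂, √((cos φ₁ + Bx)² + By²)) = -21.72385°
λₘ = λ₁ + atan2(By, cos φ₁ + Bx) = 26.46924°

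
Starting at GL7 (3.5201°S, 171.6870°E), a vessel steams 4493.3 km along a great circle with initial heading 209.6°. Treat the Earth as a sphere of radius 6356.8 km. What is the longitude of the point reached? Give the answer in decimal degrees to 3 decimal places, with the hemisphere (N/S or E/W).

δ = d/R = 4493.3/6356.8 = 0.706849 rad
φ₂ = arcsin(sin φ₁ cos δ + cos φ₁ sin δ cos θ)
   = arcsin(-0.06140·0.76041 + 0.99811·0.64944·-0.86949) = -37.61183°
λ₂ = λ₁ + atan2(sin θ sin δ cos φ₁, cos δ − sin φ₁ sin φ₂) = 147.79904°

147.799°E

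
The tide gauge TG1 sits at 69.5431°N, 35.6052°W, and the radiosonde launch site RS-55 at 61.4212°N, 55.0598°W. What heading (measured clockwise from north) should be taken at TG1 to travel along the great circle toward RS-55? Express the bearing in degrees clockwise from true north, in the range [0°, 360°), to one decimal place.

Δλ = -19.4546°
y = sin Δλ · cos φ₂ = -0.159325
x = cos φ₁ sin φ₂ − sin φ₁ cos φ₂ cos Δλ = -0.115690
θ = atan2(y, x) = -125.9844° → 234.0156° (mod 360°)

234.0°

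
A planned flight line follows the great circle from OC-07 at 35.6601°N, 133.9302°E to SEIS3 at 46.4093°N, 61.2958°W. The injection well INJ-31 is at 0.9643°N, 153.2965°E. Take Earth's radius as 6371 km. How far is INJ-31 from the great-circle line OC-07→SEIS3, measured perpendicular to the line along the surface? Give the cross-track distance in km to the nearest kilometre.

2788 km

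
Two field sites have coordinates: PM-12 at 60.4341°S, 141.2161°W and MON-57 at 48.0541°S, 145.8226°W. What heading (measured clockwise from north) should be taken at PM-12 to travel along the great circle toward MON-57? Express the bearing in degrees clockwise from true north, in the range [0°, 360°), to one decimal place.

345.8°

Δλ = -4.6065°
y = sin Δλ · cos φ₂ = -0.053683
x = cos φ₁ sin φ₂ − sin φ₁ cos φ₂ cos Δλ = 0.212516
θ = atan2(y, x) = -14.1767° → 345.8233° (mod 360°)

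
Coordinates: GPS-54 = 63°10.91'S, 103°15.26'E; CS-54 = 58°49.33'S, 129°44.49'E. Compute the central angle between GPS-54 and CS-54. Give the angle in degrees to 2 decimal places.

GPS-54: φ = -63.18183°, λ = +103.25433°
CS-54: φ = -58.82217°, λ = +129.74150°
Δφ = 4.3597°,  Δλ = 26.4872°
a = sin²(Δφ/2) + cos φ₁ cos φ₂ sin²(Δλ/2) = 0.013705
c = 2·arcsin(√a) = 0.234674 rad = 13.4458°

13.45°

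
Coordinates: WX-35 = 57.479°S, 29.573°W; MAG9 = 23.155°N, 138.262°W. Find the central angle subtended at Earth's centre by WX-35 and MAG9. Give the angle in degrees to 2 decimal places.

119.34°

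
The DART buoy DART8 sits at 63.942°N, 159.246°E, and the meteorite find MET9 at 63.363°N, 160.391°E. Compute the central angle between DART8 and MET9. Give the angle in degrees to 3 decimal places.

Δφ = -0.5790°,  Δλ = 1.1450°
a = sin²(Δφ/2) + cos φ₁ cos φ₂ sin²(Δλ/2) = 0.000045
c = 2·arcsin(√a) = 0.013445 rad = 0.7703°

0.770°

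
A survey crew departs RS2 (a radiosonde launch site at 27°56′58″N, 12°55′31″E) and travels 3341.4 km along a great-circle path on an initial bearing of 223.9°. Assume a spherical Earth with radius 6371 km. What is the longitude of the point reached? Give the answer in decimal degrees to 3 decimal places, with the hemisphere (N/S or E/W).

7.473°W

RS2: φ = +27.94944°, λ = +12.92528°
δ = d/R = 3341.4/6371 = 0.524470 rad
φ₂ = arcsin(sin φ₁ cos δ + cos φ₁ sin δ cos θ)
   = arcsin(0.46869·0.86559 + 0.88336·0.50075·-0.72055) = 4.98881°
λ₂ = λ₁ + atan2(sin θ sin δ cos φ₁, cos δ − sin φ₁ sin φ₂) = -7.47304°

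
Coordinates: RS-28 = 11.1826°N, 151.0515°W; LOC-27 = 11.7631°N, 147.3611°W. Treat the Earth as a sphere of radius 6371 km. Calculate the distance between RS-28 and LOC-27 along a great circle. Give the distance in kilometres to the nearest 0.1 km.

Δφ = 0.5805°,  Δλ = 3.6904°
a = sin²(Δφ/2) + cos φ₁ cos φ₂ sin²(Δλ/2) = 0.001021
c = 2·arcsin(√a) = 0.063930 rad = 3.6629°
d = R·c = 6371 × 0.063930 = 407.3 km

407.3 km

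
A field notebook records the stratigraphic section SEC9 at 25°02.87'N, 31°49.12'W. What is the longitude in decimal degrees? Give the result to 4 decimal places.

31.8187°W

31° + 49.12′/60 = 31 + 0.81867 = 31.8187°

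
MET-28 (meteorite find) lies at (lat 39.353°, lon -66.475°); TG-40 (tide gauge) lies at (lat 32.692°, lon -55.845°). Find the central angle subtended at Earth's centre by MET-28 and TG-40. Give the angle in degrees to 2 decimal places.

10.86°

Δφ = -6.6610°,  Δλ = 10.6300°
a = sin²(Δφ/2) + cos φ₁ cos φ₂ sin²(Δλ/2) = 0.008959
c = 2·arcsin(√a) = 0.189587 rad = 10.8626°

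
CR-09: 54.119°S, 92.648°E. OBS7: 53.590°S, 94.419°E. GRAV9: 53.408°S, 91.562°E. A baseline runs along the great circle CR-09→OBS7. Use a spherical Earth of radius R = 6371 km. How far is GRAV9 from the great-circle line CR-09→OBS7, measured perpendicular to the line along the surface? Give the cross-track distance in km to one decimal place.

δ₁₃ = central angle CR-09→GRAV9 = 0.016719 rad  (haversine)
θ₁₃ = bearing CR-09→GRAV9 = 317.482°,  θ₁₂ = bearing CR-09→OBS7 = 63.859°
dₓₜ = R·arcsin(sin δ₁₃ · sin(θ₁₃ − θ₁₂)) = 6371·arcsin(0.01672·sin(253.624°)) = -102.193 km
|dₓₜ| = 102.193 km

102.2 km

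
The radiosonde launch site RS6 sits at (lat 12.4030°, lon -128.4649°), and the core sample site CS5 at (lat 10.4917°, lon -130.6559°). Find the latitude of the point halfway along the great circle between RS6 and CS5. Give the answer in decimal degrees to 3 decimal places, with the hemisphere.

Bx = cos φ₂ cos Δλ = 0.982562,  By = cos φ₂ sin Δλ = -0.037592
φₘ = atan2(sin φ₁ + sin φ₂, √((cos φ₁ + Bx)² + By²)) = 11.44939°
λₘ = λ₁ + atan2(By, cos φ₁ + Bx) = -129.56410°

11.449°N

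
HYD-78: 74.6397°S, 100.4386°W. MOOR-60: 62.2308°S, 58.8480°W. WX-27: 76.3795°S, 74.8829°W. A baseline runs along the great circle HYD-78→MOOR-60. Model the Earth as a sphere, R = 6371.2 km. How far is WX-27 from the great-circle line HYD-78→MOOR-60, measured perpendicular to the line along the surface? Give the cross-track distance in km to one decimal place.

δ₁₃ = central angle HYD-78→WX-27 = 0.114638 rad  (haversine)
θ₁₃ = bearing HYD-78→WX-27 = 117.364°,  θ₁₂ = bearing HYD-78→MOOR-60 = 71.809°
dₓₜ = R·arcsin(sin δ₁₃ · sin(θ₁₃ − θ₁₂)) = 6371.2·arcsin(0.11439·sin(45.555°)) = 520.870 km
|dₓₜ| = 520.870 km

520.9 km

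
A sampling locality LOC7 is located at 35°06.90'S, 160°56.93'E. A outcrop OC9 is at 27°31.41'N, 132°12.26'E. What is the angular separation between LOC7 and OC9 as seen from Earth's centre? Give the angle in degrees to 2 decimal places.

LOC7: φ = -35.11500°, λ = +160.94883°
OC9: φ = +27.52350°, λ = +132.20433°
Δφ = 62.6385°,  Δλ = -28.7445°
a = sin²(Δφ/2) + cos φ₁ cos φ₂ sin²(Δλ/2) = 0.314894
c = 2·arcsin(√a) = 1.191559 rad = 68.2713°

68.27°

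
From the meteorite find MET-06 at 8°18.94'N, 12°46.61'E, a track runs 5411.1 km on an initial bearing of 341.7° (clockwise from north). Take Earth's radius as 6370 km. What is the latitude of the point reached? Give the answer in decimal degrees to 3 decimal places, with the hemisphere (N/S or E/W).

53.222°N

MET-06: φ = +8.31567°, λ = +12.77683°
δ = d/R = 5411.1/6370 = 0.849466 rad
φ₂ = arcsin(sin φ₁ cos δ + cos φ₁ sin δ cos θ)
   = arcsin(0.14463·0.66038 + 0.98949·0.75093·0.94943) = 53.22222°
λ₂ = λ₁ + atan2(sin θ sin δ cos φ₁, cos δ − sin φ₁ sin φ₂) = -10.41563°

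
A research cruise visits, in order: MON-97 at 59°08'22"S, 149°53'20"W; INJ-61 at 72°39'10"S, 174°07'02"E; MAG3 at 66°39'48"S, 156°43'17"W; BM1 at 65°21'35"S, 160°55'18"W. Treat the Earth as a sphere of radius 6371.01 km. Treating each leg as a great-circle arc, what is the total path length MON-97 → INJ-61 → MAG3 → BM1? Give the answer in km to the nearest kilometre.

MON-97: φ = -59.13944°, λ = -149.88889°
INJ-61: φ = -72.65278°, λ = +174.11722°
MAG3: φ = -66.66333°, λ = -156.72139°
BM1: φ = -65.35972°, λ = -160.92167°
MON-97→INJ-61: c = 0.338915 rad, d = 2159.23 km
INJ-61→MAG3: c = 0.202482 rad, d = 1290.01 km
MAG3→BM1: c = 0.037483 rad, d = 238.81 km
Total = 2159.23 + 1290.01 + 238.81 = 3688.05 km

3688 km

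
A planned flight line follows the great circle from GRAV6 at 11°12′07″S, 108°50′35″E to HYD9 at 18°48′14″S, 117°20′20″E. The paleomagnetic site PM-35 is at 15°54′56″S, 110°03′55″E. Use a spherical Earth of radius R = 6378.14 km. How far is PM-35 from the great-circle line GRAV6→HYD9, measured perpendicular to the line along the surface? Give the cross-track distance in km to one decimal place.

GRAV6: φ = -11.20194°, λ = +108.84306°
HYD9: φ = -18.80389°, λ = +117.33889°
PM-35: φ = -15.91556°, λ = +110.06528°
δ₁₃ = central angle GRAV6→PM-35 = 0.084840 rad  (haversine)
θ₁₃ = bearing GRAV6→PM-35 = 165.991°,  θ₁₂ = bearing GRAV6→HYD9 = 133.841°
dₓₜ = R·arcsin(sin δ₁₃ · sin(θ₁₃ − θ₁₂)) = 6378.14·arcsin(0.08474·sin(32.150°)) = 287.701 km
|dₓₜ| = 287.701 km

287.7 km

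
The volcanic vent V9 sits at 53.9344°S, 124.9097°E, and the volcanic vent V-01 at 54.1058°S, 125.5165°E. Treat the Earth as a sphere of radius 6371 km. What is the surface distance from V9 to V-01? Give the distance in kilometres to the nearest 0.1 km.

Δφ = -0.1714°,  Δλ = 0.6068°
a = sin²(Δφ/2) + cos φ₁ cos φ₂ sin²(Δλ/2) = 0.000012
c = 2·arcsin(√a) = 0.006904 rad = 0.3956°
d = R·c = 6371 × 0.006904 = 44.0 km

44.0 km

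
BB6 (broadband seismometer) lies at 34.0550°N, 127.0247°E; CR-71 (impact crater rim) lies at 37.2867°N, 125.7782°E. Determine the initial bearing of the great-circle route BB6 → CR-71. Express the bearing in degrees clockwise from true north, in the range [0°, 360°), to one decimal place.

Δλ = -1.2465°
y = sin Δλ · cos φ₂ = -0.017308
x = cos φ₁ sin φ₂ − sin φ₁ cos φ₂ cos Δλ = 0.056479
θ = atan2(y, x) = -17.0373° → 342.9627° (mod 360°)

343.0°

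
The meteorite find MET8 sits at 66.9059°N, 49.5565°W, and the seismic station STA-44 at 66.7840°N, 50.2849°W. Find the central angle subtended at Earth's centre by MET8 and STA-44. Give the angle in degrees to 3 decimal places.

Δφ = -0.1219°,  Δλ = -0.7284°
a = sin²(Δφ/2) + cos φ₁ cos φ₂ sin²(Δλ/2) = 0.000007
c = 2·arcsin(√a) = 0.005433 rad = 0.3113°

0.311°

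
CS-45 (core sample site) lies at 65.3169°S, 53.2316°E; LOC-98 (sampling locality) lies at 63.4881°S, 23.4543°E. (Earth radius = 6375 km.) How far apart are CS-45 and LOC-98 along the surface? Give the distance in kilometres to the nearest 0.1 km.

Δφ = 1.8288°,  Δλ = -29.7773°
a = sin²(Δφ/2) + cos φ₁ cos φ₂ sin²(Δλ/2) = 0.012561
c = 2·arcsin(√a) = 0.224626 rad = 12.8701°
d = R·c = 6375 × 0.224626 = 1432.0 km

1432.0 km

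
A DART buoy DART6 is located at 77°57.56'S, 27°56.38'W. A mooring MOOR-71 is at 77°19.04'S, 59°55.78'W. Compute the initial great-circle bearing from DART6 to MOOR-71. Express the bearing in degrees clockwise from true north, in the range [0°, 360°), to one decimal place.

259.6°

DART6: φ = -77.95933°, λ = -27.93967°
MOOR-71: φ = -77.31733°, λ = -59.92967°
Δλ = -31.9900°
y = sin Δλ · cos φ₂ = -0.116312
x = cos φ₁ sin φ₂ − sin φ₁ cos φ₂ cos Δλ = -0.021403
θ = atan2(y, x) = -100.4264° → 259.5736° (mod 360°)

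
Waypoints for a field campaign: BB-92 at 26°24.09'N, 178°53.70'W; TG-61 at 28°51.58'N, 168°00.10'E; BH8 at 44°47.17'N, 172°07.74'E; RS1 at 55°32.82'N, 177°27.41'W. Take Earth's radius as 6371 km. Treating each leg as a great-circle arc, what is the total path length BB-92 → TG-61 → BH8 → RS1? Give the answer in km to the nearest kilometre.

4531 km

BB-92: φ = +26.40150°, λ = -178.89500°
TG-61: φ = +28.85967°, λ = +168.00167°
BH8: φ = +44.78617°, λ = +172.12900°
RS1: φ = +55.54700°, λ = -177.45683°
BB-92→TG-61: c = 0.206986 rad, d = 1318.71 km
TG-61→BH8: c = 0.283785 rad, d = 1808.00 km
BH8→RS1: c = 0.220443 rad, d = 1404.44 km
Total = 1318.71 + 1808.00 + 1404.44 = 4531.15 km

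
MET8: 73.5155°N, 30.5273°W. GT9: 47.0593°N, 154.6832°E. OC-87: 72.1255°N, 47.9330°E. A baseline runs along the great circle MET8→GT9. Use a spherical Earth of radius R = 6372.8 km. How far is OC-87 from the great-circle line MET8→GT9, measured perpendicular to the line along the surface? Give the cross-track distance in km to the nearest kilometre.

δ₁₃ = central angle MET8→OC-87 = 0.376289 rad  (haversine)
θ₁₃ = bearing MET8→OC-87 = 54.922°,  θ₁₂ = bearing MET8→GT9 = 355.877°
dₓₜ = R·arcsin(sin δ₁₃ · sin(θ₁₃ − θ₁₂)) = 6372.8·arcsin(0.36747·sin(-300.955°)) = 2043.106 km
|dₓₜ| = 2043.106 km

2043 km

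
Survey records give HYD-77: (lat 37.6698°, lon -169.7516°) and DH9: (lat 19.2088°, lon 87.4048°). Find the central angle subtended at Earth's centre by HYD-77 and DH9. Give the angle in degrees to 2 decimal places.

Δφ = -18.4610°,  Δλ = -102.8436°
a = sin²(Δφ/2) + cos φ₁ cos φ₂ sin²(Δλ/2) = 0.482547
c = 2·arcsin(√a) = 1.535884 rad = 87.9997°

88.00°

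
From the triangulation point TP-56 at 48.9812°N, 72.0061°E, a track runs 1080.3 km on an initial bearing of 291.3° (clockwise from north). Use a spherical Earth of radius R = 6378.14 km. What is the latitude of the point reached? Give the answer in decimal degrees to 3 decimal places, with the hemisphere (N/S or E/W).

51.618°N

δ = d/R = 1080.3/6378.14 = 0.169375 rad
φ₂ = arcsin(sin φ₁ cos δ + cos φ₁ sin δ cos θ)
   = arcsin(0.75449·0.98569 + 0.65631·0.16857·0.36325) = 51.61764°
λ₂ = λ₁ + atan2(sin θ sin δ cos φ₁, cos δ − sin φ₁ sin φ₂) = 57.35454°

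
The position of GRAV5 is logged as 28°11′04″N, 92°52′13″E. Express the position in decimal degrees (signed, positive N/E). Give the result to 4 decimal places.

+28.1844°, +92.8703°

lat: 28.1844° N → +28.1844°
lon: 92.8703° E → +92.8703°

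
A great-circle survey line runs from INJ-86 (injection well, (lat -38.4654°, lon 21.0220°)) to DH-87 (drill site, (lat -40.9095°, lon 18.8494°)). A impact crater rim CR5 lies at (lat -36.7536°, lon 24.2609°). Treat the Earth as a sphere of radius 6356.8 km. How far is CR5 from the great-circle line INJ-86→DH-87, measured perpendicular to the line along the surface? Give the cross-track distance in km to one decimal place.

136.9 km

δ₁₃ = central angle INJ-86→CR5 = 0.053828 rad  (haversine)
θ₁₃ = bearing INJ-86→CR5 = 57.287°,  θ₁₂ = bearing INJ-86→DH-87 = 213.686°
dₓₜ = R·arcsin(sin δ₁₃ · sin(θ₁₃ − θ₁₂)) = 6356.8·arcsin(0.05380·sin(-156.398°)) = -136.941 km
|dₓₜ| = 136.941 km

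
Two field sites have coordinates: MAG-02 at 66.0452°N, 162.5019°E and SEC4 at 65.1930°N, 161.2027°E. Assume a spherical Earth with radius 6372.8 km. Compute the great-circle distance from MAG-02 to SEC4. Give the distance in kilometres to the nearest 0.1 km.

Δφ = -0.8522°,  Δλ = -1.2992°
a = sin²(Δφ/2) + cos φ₁ cos φ₂ sin²(Δλ/2) = 0.000077
c = 2·arcsin(√a) = 0.017573 rad = 1.0069°
d = R·c = 6372.8 × 0.017573 = 112.0 km

112.0 km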